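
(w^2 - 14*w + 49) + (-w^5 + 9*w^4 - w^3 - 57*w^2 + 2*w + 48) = -w^5 + 9*w^4 - w^3 - 56*w^2 - 12*w + 97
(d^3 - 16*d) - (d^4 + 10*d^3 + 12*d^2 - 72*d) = -d^4 - 9*d^3 - 12*d^2 + 56*d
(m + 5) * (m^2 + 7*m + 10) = m^3 + 12*m^2 + 45*m + 50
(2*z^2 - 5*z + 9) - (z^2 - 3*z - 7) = z^2 - 2*z + 16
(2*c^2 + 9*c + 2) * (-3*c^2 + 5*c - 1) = -6*c^4 - 17*c^3 + 37*c^2 + c - 2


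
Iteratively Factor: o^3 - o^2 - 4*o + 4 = (o - 2)*(o^2 + o - 2) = (o - 2)*(o + 2)*(o - 1)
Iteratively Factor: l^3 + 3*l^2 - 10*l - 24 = (l + 2)*(l^2 + l - 12) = (l + 2)*(l + 4)*(l - 3)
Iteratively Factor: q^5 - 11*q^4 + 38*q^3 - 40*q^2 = (q)*(q^4 - 11*q^3 + 38*q^2 - 40*q) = q*(q - 4)*(q^3 - 7*q^2 + 10*q) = q*(q - 5)*(q - 4)*(q^2 - 2*q) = q^2*(q - 5)*(q - 4)*(q - 2)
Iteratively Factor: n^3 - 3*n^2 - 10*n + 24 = (n + 3)*(n^2 - 6*n + 8) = (n - 4)*(n + 3)*(n - 2)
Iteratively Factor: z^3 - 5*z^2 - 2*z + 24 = (z - 4)*(z^2 - z - 6) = (z - 4)*(z + 2)*(z - 3)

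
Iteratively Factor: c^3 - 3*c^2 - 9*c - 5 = (c + 1)*(c^2 - 4*c - 5) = (c - 5)*(c + 1)*(c + 1)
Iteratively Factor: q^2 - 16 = (q + 4)*(q - 4)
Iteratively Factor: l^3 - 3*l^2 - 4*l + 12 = (l + 2)*(l^2 - 5*l + 6) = (l - 3)*(l + 2)*(l - 2)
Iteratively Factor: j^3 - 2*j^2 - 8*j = (j + 2)*(j^2 - 4*j) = (j - 4)*(j + 2)*(j)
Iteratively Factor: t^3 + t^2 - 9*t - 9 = (t - 3)*(t^2 + 4*t + 3) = (t - 3)*(t + 3)*(t + 1)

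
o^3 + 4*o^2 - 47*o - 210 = (o - 7)*(o + 5)*(o + 6)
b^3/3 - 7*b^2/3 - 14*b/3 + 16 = (b/3 + 1)*(b - 8)*(b - 2)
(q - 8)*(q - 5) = q^2 - 13*q + 40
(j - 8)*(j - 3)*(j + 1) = j^3 - 10*j^2 + 13*j + 24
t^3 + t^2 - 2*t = t*(t - 1)*(t + 2)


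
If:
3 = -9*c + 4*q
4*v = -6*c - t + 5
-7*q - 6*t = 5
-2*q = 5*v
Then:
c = -949/27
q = -235/3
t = 815/9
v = 94/3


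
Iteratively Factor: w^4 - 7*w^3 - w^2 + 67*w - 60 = (w + 3)*(w^3 - 10*w^2 + 29*w - 20) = (w - 4)*(w + 3)*(w^2 - 6*w + 5) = (w - 4)*(w - 1)*(w + 3)*(w - 5)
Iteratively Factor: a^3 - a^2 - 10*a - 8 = (a + 2)*(a^2 - 3*a - 4) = (a + 1)*(a + 2)*(a - 4)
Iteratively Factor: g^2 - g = (g - 1)*(g)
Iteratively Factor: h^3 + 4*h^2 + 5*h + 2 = (h + 1)*(h^2 + 3*h + 2) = (h + 1)*(h + 2)*(h + 1)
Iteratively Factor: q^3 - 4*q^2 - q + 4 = (q - 4)*(q^2 - 1) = (q - 4)*(q - 1)*(q + 1)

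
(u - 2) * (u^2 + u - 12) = u^3 - u^2 - 14*u + 24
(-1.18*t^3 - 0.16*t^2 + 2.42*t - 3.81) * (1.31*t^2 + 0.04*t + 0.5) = -1.5458*t^5 - 0.2568*t^4 + 2.5738*t^3 - 4.9743*t^2 + 1.0576*t - 1.905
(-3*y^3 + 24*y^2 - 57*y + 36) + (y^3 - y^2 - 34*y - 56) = -2*y^3 + 23*y^2 - 91*y - 20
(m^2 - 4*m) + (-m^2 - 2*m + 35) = 35 - 6*m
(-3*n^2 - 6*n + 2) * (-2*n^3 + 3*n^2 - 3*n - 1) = 6*n^5 + 3*n^4 - 13*n^3 + 27*n^2 - 2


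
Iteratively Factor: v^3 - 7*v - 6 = (v - 3)*(v^2 + 3*v + 2) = (v - 3)*(v + 1)*(v + 2)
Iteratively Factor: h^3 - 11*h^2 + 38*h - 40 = (h - 2)*(h^2 - 9*h + 20) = (h - 4)*(h - 2)*(h - 5)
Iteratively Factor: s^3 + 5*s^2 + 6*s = (s)*(s^2 + 5*s + 6) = s*(s + 3)*(s + 2)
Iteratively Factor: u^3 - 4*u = (u)*(u^2 - 4) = u*(u + 2)*(u - 2)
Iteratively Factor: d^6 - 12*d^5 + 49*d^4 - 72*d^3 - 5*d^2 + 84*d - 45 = (d - 1)*(d^5 - 11*d^4 + 38*d^3 - 34*d^2 - 39*d + 45) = (d - 3)*(d - 1)*(d^4 - 8*d^3 + 14*d^2 + 8*d - 15) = (d - 3)^2*(d - 1)*(d^3 - 5*d^2 - d + 5) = (d - 5)*(d - 3)^2*(d - 1)*(d^2 - 1) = (d - 5)*(d - 3)^2*(d - 1)*(d + 1)*(d - 1)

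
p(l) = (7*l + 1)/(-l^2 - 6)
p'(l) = 2*l*(7*l + 1)/(-l^2 - 6)^2 + 7/(-l^2 - 6) = (7*l^2 + 2*l - 42)/(l^4 + 12*l^2 + 36)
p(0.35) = -0.56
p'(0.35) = -1.08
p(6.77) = -0.93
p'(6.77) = 0.11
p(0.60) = -0.82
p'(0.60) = -0.95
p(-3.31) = 1.31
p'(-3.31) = 0.10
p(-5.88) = 0.99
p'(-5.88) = 0.11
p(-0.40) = 0.29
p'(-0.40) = -1.10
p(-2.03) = 1.31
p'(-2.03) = -0.17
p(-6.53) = 0.92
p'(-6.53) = 0.10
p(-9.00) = 0.71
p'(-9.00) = 0.07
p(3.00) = -1.47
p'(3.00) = 0.12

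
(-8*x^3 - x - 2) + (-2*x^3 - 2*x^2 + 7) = -10*x^3 - 2*x^2 - x + 5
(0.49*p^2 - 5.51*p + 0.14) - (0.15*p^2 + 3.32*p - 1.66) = 0.34*p^2 - 8.83*p + 1.8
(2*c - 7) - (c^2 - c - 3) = -c^2 + 3*c - 4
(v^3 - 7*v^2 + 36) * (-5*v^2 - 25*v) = -5*v^5 + 10*v^4 + 175*v^3 - 180*v^2 - 900*v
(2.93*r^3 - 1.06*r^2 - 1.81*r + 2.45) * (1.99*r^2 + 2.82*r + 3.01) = 5.8307*r^5 + 6.1532*r^4 + 2.2282*r^3 - 3.4193*r^2 + 1.4609*r + 7.3745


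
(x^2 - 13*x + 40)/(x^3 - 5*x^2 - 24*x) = (x - 5)/(x*(x + 3))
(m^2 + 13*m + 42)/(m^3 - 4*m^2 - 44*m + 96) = (m + 7)/(m^2 - 10*m + 16)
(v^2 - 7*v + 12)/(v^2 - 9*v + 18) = (v - 4)/(v - 6)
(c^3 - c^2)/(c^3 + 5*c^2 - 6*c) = c/(c + 6)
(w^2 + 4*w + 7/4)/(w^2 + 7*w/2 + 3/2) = (w + 7/2)/(w + 3)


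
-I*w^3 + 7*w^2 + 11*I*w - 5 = (w + I)*(w + 5*I)*(-I*w + 1)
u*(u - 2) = u^2 - 2*u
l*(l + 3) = l^2 + 3*l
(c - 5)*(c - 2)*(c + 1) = c^3 - 6*c^2 + 3*c + 10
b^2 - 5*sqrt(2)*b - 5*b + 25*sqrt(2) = (b - 5)*(b - 5*sqrt(2))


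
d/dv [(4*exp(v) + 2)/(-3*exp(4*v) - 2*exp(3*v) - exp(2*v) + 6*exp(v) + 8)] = 4*((2*exp(v) + 1)*(6*exp(3*v) + 3*exp(2*v) + exp(v) - 3) - 3*exp(4*v) - 2*exp(3*v) - exp(2*v) + 6*exp(v) + 8)*exp(v)/(3*exp(4*v) + 2*exp(3*v) + exp(2*v) - 6*exp(v) - 8)^2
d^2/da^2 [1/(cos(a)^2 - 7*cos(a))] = (-(1 - cos(2*a))^2 - 105*cos(a)/4 - 51*cos(2*a)/2 + 21*cos(3*a)/4 + 153/2)/((cos(a) - 7)^3*cos(a)^3)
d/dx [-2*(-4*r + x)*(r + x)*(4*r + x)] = 32*r^2 - 4*r*x - 6*x^2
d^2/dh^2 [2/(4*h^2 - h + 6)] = 4*(-16*h^2 + 4*h + (8*h - 1)^2 - 24)/(4*h^2 - h + 6)^3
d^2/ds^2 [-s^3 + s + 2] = -6*s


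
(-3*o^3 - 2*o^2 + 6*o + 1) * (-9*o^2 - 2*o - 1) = 27*o^5 + 24*o^4 - 47*o^3 - 19*o^2 - 8*o - 1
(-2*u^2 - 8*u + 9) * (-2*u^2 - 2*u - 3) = 4*u^4 + 20*u^3 + 4*u^2 + 6*u - 27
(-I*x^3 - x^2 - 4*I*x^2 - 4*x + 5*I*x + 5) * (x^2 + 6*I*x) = -I*x^5 + 5*x^4 - 4*I*x^4 + 20*x^3 - I*x^3 - 25*x^2 - 24*I*x^2 + 30*I*x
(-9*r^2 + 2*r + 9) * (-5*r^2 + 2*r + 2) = 45*r^4 - 28*r^3 - 59*r^2 + 22*r + 18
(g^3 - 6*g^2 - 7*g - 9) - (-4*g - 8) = g^3 - 6*g^2 - 3*g - 1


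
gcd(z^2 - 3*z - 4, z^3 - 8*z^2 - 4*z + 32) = 1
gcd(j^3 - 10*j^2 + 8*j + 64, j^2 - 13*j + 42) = 1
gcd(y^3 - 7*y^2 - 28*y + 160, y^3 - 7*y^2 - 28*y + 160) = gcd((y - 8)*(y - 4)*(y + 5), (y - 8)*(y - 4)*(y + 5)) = y^3 - 7*y^2 - 28*y + 160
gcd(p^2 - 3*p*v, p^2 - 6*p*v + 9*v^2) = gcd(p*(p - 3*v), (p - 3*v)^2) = p - 3*v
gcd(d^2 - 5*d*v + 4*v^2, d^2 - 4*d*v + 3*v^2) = -d + v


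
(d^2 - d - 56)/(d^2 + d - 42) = (d - 8)/(d - 6)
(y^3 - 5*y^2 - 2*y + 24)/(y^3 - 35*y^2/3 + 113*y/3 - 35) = 3*(y^2 - 2*y - 8)/(3*y^2 - 26*y + 35)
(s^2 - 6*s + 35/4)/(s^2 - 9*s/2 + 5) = (s - 7/2)/(s - 2)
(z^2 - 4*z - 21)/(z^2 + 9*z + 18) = (z - 7)/(z + 6)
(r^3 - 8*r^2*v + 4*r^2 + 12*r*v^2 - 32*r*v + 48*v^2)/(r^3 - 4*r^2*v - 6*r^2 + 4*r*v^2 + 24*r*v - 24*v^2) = (r^2 - 6*r*v + 4*r - 24*v)/(r^2 - 2*r*v - 6*r + 12*v)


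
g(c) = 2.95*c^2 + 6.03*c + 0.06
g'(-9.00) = -47.07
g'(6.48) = 44.26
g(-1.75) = -1.46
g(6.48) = 163.01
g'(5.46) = 38.24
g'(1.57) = 15.29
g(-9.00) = 184.74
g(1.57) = 16.80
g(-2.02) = -0.08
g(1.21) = 11.68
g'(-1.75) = -4.30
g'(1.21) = 13.17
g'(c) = 5.9*c + 6.03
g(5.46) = 120.93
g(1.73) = 19.32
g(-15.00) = 573.36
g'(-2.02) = -5.89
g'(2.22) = 19.13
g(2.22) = 27.99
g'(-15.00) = -82.47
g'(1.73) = 16.24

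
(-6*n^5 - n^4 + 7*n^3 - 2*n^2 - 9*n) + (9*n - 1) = -6*n^5 - n^4 + 7*n^3 - 2*n^2 - 1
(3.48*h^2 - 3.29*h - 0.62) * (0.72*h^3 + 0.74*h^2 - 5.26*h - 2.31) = 2.5056*h^5 + 0.2064*h^4 - 21.1858*h^3 + 8.8078*h^2 + 10.8611*h + 1.4322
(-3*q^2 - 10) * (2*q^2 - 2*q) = -6*q^4 + 6*q^3 - 20*q^2 + 20*q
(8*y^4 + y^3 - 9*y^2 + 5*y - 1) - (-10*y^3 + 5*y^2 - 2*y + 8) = 8*y^4 + 11*y^3 - 14*y^2 + 7*y - 9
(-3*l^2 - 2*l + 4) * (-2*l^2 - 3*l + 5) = 6*l^4 + 13*l^3 - 17*l^2 - 22*l + 20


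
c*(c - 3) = c^2 - 3*c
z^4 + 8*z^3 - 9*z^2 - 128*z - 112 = (z - 4)*(z + 1)*(z + 4)*(z + 7)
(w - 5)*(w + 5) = w^2 - 25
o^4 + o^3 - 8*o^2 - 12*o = o*(o - 3)*(o + 2)^2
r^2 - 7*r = r*(r - 7)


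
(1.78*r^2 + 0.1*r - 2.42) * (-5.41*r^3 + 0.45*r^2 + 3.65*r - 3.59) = -9.6298*r^5 + 0.26*r^4 + 19.6342*r^3 - 7.1142*r^2 - 9.192*r + 8.6878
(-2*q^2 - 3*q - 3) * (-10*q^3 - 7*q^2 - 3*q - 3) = 20*q^5 + 44*q^4 + 57*q^3 + 36*q^2 + 18*q + 9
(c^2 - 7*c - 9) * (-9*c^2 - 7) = -9*c^4 + 63*c^3 + 74*c^2 + 49*c + 63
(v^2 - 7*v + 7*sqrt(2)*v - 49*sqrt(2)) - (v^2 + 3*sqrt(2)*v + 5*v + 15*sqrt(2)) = -12*v + 4*sqrt(2)*v - 64*sqrt(2)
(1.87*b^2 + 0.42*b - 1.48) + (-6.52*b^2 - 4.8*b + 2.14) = -4.65*b^2 - 4.38*b + 0.66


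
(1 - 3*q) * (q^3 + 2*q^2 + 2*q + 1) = -3*q^4 - 5*q^3 - 4*q^2 - q + 1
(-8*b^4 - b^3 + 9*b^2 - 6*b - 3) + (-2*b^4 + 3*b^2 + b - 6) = -10*b^4 - b^3 + 12*b^2 - 5*b - 9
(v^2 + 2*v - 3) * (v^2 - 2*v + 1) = v^4 - 6*v^2 + 8*v - 3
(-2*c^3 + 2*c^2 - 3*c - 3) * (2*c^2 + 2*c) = -4*c^5 - 2*c^3 - 12*c^2 - 6*c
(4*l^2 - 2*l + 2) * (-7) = -28*l^2 + 14*l - 14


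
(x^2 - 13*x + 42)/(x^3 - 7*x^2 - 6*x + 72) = (x - 7)/(x^2 - x - 12)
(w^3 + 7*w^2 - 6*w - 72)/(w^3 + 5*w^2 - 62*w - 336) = (w^2 + w - 12)/(w^2 - w - 56)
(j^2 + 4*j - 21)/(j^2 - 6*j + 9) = (j + 7)/(j - 3)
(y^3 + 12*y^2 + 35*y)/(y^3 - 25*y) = (y + 7)/(y - 5)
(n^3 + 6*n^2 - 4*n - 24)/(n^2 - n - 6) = (n^2 + 4*n - 12)/(n - 3)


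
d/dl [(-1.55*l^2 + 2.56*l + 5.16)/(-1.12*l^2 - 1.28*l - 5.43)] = (4.8512*l^2 + 28.3914*l - 7.296)/(1.2544*l^4 + 2.8672*l^3 + 13.8016*l^2 + 13.9008*l + 29.4849)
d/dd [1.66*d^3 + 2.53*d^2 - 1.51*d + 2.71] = 4.98*d^2 + 5.06*d - 1.51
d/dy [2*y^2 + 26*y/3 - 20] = 4*y + 26/3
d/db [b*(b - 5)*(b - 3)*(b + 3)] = 4*b^3 - 15*b^2 - 18*b + 45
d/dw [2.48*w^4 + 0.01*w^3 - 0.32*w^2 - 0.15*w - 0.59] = 9.92*w^3 + 0.03*w^2 - 0.64*w - 0.15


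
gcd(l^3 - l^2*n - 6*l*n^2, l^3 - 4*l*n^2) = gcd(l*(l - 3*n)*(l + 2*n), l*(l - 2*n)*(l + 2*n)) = l^2 + 2*l*n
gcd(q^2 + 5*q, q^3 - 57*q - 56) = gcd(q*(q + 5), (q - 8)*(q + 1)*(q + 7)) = 1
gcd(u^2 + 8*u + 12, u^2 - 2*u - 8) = u + 2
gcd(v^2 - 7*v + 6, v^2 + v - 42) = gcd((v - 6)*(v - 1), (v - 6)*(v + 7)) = v - 6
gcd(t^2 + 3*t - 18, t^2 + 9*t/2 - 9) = t + 6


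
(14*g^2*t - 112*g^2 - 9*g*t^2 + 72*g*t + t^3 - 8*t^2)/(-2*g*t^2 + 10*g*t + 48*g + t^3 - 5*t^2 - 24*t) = (-7*g + t)/(t + 3)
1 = 1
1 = 1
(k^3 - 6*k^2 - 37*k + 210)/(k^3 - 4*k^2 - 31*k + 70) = (k^2 + k - 30)/(k^2 + 3*k - 10)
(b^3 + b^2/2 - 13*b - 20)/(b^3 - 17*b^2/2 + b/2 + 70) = (b + 2)/(b - 7)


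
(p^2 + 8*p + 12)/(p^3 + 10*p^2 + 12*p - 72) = (p + 2)/(p^2 + 4*p - 12)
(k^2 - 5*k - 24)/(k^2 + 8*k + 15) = (k - 8)/(k + 5)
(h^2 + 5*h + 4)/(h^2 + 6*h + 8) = (h + 1)/(h + 2)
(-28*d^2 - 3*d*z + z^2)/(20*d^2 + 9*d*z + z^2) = (-7*d + z)/(5*d + z)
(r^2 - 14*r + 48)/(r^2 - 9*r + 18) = (r - 8)/(r - 3)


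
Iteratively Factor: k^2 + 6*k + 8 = (k + 4)*(k + 2)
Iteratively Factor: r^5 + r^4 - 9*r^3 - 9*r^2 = (r)*(r^4 + r^3 - 9*r^2 - 9*r) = r*(r - 3)*(r^3 + 4*r^2 + 3*r) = r*(r - 3)*(r + 3)*(r^2 + r) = r^2*(r - 3)*(r + 3)*(r + 1)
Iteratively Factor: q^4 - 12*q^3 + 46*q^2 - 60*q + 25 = (q - 5)*(q^3 - 7*q^2 + 11*q - 5) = (q - 5)^2*(q^2 - 2*q + 1) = (q - 5)^2*(q - 1)*(q - 1)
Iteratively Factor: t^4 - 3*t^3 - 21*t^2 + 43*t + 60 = (t - 3)*(t^3 - 21*t - 20) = (t - 3)*(t + 4)*(t^2 - 4*t - 5) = (t - 3)*(t + 1)*(t + 4)*(t - 5)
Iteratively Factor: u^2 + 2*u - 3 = (u + 3)*(u - 1)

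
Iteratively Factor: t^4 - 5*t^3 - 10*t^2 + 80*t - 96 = (t - 4)*(t^3 - t^2 - 14*t + 24) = (t - 4)*(t - 3)*(t^2 + 2*t - 8) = (t - 4)*(t - 3)*(t - 2)*(t + 4)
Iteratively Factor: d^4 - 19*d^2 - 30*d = (d + 2)*(d^3 - 2*d^2 - 15*d) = (d + 2)*(d + 3)*(d^2 - 5*d) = (d - 5)*(d + 2)*(d + 3)*(d)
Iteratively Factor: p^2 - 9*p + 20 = (p - 4)*(p - 5)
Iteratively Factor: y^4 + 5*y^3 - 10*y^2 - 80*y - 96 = (y - 4)*(y^3 + 9*y^2 + 26*y + 24) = (y - 4)*(y + 2)*(y^2 + 7*y + 12) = (y - 4)*(y + 2)*(y + 4)*(y + 3)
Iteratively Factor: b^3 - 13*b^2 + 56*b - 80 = (b - 4)*(b^2 - 9*b + 20) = (b - 4)^2*(b - 5)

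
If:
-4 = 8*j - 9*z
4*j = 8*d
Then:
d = 9*z/16 - 1/4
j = 9*z/8 - 1/2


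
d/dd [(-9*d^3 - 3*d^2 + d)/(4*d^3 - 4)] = (3*d^4 - 2*d^3 + 27*d^2 + 6*d - 1)/(4*(d^6 - 2*d^3 + 1))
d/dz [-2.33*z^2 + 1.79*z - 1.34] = 1.79 - 4.66*z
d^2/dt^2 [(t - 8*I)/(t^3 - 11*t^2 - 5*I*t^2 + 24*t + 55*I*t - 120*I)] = 2*((t - 8*I)*(3*t^2 - 22*t - 10*I*t + 24 + 55*I)^2 + (-3*t^2 + 22*t + 10*I*t + (t - 8*I)*(-3*t + 11 + 5*I) - 24 - 55*I)*(t^3 - 11*t^2 - 5*I*t^2 + 24*t + 55*I*t - 120*I))/(t^3 - 11*t^2 - 5*I*t^2 + 24*t + 55*I*t - 120*I)^3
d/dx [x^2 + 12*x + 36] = 2*x + 12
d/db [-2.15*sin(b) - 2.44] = -2.15*cos(b)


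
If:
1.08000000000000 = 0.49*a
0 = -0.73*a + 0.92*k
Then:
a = 2.20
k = 1.75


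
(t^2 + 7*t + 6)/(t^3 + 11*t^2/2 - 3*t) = 2*(t + 1)/(t*(2*t - 1))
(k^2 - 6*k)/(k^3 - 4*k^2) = (k - 6)/(k*(k - 4))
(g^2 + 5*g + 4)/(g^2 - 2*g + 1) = (g^2 + 5*g + 4)/(g^2 - 2*g + 1)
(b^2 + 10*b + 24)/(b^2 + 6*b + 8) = (b + 6)/(b + 2)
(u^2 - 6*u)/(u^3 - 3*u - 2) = u*(6 - u)/(-u^3 + 3*u + 2)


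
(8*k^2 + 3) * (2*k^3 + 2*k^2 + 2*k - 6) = 16*k^5 + 16*k^4 + 22*k^3 - 42*k^2 + 6*k - 18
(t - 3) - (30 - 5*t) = 6*t - 33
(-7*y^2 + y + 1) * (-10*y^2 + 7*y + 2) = 70*y^4 - 59*y^3 - 17*y^2 + 9*y + 2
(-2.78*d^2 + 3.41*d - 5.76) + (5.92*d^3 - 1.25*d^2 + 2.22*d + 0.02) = 5.92*d^3 - 4.03*d^2 + 5.63*d - 5.74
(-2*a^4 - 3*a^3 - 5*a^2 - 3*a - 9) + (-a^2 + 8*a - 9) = -2*a^4 - 3*a^3 - 6*a^2 + 5*a - 18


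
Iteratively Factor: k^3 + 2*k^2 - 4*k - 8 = (k + 2)*(k^2 - 4) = (k - 2)*(k + 2)*(k + 2)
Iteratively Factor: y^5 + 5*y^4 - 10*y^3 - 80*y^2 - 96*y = (y + 2)*(y^4 + 3*y^3 - 16*y^2 - 48*y) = (y - 4)*(y + 2)*(y^3 + 7*y^2 + 12*y) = (y - 4)*(y + 2)*(y + 3)*(y^2 + 4*y) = (y - 4)*(y + 2)*(y + 3)*(y + 4)*(y)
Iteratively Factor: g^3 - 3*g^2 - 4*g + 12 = (g - 3)*(g^2 - 4) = (g - 3)*(g + 2)*(g - 2)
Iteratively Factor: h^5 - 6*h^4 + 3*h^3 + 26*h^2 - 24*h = (h + 2)*(h^4 - 8*h^3 + 19*h^2 - 12*h) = (h - 4)*(h + 2)*(h^3 - 4*h^2 + 3*h) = h*(h - 4)*(h + 2)*(h^2 - 4*h + 3) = h*(h - 4)*(h - 1)*(h + 2)*(h - 3)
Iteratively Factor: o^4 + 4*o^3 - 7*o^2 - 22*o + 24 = (o + 4)*(o^3 - 7*o + 6) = (o - 1)*(o + 4)*(o^2 + o - 6) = (o - 2)*(o - 1)*(o + 4)*(o + 3)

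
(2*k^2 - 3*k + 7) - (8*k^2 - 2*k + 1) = -6*k^2 - k + 6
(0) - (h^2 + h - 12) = -h^2 - h + 12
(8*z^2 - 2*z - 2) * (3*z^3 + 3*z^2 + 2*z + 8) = 24*z^5 + 18*z^4 + 4*z^3 + 54*z^2 - 20*z - 16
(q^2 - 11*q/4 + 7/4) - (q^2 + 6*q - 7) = 35/4 - 35*q/4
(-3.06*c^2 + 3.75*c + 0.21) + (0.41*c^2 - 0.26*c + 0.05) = -2.65*c^2 + 3.49*c + 0.26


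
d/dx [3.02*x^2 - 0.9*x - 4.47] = 6.04*x - 0.9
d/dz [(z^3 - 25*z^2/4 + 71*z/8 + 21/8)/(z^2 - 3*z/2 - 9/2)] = 4*(z^2 + 3*z - 4)/(4*z^2 + 12*z + 9)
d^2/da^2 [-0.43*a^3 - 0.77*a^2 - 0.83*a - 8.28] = -2.58*a - 1.54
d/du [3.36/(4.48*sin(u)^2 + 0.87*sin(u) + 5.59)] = -(30.1056*sin(u) + 2.9232)*cos(u)/(4.48*sin(u)^2 + 0.87*sin(u) + 5.59)^2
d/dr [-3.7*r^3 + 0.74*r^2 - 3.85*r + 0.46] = -11.1*r^2 + 1.48*r - 3.85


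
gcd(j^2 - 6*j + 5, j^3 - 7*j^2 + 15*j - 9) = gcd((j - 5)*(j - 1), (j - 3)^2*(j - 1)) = j - 1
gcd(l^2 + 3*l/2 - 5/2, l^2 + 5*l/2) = l + 5/2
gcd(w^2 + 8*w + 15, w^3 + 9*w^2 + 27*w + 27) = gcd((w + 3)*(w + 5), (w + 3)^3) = w + 3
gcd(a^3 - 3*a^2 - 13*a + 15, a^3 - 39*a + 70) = a - 5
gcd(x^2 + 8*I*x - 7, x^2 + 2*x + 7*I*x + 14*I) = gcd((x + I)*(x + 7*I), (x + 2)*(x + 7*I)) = x + 7*I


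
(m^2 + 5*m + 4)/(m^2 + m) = (m + 4)/m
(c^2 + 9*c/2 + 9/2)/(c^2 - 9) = (c + 3/2)/(c - 3)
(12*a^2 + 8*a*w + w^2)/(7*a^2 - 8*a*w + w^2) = (12*a^2 + 8*a*w + w^2)/(7*a^2 - 8*a*w + w^2)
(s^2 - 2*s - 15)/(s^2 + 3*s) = (s - 5)/s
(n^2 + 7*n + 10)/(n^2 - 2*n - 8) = (n + 5)/(n - 4)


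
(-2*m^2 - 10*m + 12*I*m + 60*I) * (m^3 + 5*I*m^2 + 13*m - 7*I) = -2*m^5 - 10*m^4 + 2*I*m^4 - 86*m^3 + 10*I*m^3 - 430*m^2 + 170*I*m^2 + 84*m + 850*I*m + 420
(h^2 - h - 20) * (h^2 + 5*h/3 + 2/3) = h^4 + 2*h^3/3 - 21*h^2 - 34*h - 40/3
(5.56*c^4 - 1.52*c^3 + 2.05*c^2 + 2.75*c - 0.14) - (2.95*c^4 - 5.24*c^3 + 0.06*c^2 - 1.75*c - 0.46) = 2.61*c^4 + 3.72*c^3 + 1.99*c^2 + 4.5*c + 0.32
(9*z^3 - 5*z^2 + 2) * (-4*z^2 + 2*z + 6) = -36*z^5 + 38*z^4 + 44*z^3 - 38*z^2 + 4*z + 12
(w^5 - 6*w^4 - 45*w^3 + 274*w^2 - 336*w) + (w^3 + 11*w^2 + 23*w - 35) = w^5 - 6*w^4 - 44*w^3 + 285*w^2 - 313*w - 35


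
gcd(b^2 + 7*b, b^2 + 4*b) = b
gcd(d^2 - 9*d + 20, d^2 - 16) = d - 4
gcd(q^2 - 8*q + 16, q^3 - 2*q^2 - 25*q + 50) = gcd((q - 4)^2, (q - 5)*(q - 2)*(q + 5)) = 1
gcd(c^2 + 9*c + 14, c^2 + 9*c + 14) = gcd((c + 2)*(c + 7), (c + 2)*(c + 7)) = c^2 + 9*c + 14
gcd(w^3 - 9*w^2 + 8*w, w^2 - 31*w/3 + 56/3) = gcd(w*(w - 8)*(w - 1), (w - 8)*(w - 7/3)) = w - 8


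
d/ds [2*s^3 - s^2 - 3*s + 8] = 6*s^2 - 2*s - 3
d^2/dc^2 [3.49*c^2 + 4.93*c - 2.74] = 6.98000000000000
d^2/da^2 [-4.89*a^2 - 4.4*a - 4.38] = -9.78000000000000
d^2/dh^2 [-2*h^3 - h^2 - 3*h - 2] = -12*h - 2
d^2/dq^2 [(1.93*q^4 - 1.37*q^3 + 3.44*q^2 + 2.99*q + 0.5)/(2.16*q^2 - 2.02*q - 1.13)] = (18.009216*q^6 - 50.525856*q^5 + 18.986568*q^4 + 110.537704*q^3 + 75.184944*q^2 + 20.202234*q + 1.656324)/(10.077696*q^6 - 28.273536*q^5 + 10.624608*q^4 + 21.340088*q^3 - 5.558244*q^2 - 7.738014*q - 1.442897)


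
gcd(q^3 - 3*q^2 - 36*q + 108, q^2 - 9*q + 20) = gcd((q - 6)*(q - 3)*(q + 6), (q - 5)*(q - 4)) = 1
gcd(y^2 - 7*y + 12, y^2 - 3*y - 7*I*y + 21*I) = y - 3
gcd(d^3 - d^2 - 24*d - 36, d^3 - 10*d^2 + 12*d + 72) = d^2 - 4*d - 12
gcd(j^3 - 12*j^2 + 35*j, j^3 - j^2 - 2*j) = j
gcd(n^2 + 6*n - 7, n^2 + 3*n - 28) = n + 7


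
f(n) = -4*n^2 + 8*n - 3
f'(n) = 8 - 8*n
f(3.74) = -29.03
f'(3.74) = -21.92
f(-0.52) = -8.24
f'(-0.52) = 12.16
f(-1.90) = -32.64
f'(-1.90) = 23.20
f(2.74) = -11.11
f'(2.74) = -13.92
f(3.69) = -27.94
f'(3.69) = -21.52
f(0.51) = 0.04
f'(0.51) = 3.92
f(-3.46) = -78.57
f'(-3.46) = 35.68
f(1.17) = 0.88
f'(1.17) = -1.36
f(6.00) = -99.00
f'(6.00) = -40.00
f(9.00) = -255.00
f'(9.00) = -64.00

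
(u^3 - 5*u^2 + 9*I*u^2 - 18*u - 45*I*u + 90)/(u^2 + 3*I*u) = u - 5 + 6*I - 30*I/u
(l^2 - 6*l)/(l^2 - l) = (l - 6)/(l - 1)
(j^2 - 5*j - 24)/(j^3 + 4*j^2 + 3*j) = (j - 8)/(j*(j + 1))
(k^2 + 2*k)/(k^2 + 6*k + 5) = k*(k + 2)/(k^2 + 6*k + 5)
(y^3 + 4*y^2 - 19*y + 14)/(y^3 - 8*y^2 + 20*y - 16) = (y^2 + 6*y - 7)/(y^2 - 6*y + 8)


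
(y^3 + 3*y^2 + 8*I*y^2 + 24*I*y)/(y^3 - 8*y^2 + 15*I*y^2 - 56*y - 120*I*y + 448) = y*(y + 3)/(y^2 + y*(-8 + 7*I) - 56*I)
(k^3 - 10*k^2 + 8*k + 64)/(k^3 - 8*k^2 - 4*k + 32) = (k - 4)/(k - 2)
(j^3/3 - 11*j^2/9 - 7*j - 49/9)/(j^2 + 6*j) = (3*j^3 - 11*j^2 - 63*j - 49)/(9*j*(j + 6))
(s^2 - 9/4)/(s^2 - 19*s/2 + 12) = (s + 3/2)/(s - 8)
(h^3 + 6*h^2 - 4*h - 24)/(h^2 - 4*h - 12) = (h^2 + 4*h - 12)/(h - 6)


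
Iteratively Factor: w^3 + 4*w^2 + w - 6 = (w + 3)*(w^2 + w - 2) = (w - 1)*(w + 3)*(w + 2)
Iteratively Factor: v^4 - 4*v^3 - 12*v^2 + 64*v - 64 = (v - 4)*(v^3 - 12*v + 16) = (v - 4)*(v - 2)*(v^2 + 2*v - 8) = (v - 4)*(v - 2)^2*(v + 4)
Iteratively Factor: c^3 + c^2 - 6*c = (c + 3)*(c^2 - 2*c) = (c - 2)*(c + 3)*(c)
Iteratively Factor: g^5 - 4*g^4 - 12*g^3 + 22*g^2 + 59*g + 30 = (g - 5)*(g^4 + g^3 - 7*g^2 - 13*g - 6) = (g - 5)*(g + 1)*(g^3 - 7*g - 6) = (g - 5)*(g + 1)^2*(g^2 - g - 6) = (g - 5)*(g + 1)^2*(g + 2)*(g - 3)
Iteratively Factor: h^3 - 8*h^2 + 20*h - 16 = (h - 2)*(h^2 - 6*h + 8) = (h - 2)^2*(h - 4)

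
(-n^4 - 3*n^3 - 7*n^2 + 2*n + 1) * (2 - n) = n^5 + n^4 + n^3 - 16*n^2 + 3*n + 2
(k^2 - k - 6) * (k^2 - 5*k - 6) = k^4 - 6*k^3 - 7*k^2 + 36*k + 36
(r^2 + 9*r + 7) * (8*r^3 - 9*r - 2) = 8*r^5 + 72*r^4 + 47*r^3 - 83*r^2 - 81*r - 14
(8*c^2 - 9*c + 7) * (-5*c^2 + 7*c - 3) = -40*c^4 + 101*c^3 - 122*c^2 + 76*c - 21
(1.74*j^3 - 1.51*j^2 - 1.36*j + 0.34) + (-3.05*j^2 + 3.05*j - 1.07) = 1.74*j^3 - 4.56*j^2 + 1.69*j - 0.73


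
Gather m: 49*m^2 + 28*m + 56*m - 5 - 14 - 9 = 49*m^2 + 84*m - 28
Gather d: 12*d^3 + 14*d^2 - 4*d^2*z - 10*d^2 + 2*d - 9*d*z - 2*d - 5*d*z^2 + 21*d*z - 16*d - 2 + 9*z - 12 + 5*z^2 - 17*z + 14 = 12*d^3 + d^2*(4 - 4*z) + d*(-5*z^2 + 12*z - 16) + 5*z^2 - 8*z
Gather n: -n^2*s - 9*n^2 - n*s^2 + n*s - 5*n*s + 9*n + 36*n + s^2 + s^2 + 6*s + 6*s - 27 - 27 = n^2*(-s - 9) + n*(-s^2 - 4*s + 45) + 2*s^2 + 12*s - 54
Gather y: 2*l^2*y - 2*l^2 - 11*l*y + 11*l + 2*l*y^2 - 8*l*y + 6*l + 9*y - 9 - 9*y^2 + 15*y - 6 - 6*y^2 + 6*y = -2*l^2 + 17*l + y^2*(2*l - 15) + y*(2*l^2 - 19*l + 30) - 15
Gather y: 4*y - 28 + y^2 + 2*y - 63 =y^2 + 6*y - 91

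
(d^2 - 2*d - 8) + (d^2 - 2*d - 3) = 2*d^2 - 4*d - 11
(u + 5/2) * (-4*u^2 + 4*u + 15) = -4*u^3 - 6*u^2 + 25*u + 75/2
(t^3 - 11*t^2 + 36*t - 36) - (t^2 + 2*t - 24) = t^3 - 12*t^2 + 34*t - 12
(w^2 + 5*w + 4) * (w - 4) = w^3 + w^2 - 16*w - 16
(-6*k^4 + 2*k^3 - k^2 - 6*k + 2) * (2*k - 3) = -12*k^5 + 22*k^4 - 8*k^3 - 9*k^2 + 22*k - 6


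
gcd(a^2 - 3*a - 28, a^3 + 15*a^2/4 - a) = a + 4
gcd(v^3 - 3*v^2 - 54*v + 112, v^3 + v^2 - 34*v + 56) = v^2 + 5*v - 14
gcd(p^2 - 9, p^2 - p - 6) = p - 3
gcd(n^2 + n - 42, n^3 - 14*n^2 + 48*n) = n - 6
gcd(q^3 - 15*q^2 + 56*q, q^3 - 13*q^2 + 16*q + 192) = q - 8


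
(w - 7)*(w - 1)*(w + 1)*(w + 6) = w^4 - w^3 - 43*w^2 + w + 42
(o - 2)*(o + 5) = o^2 + 3*o - 10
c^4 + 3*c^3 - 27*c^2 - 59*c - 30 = (c - 5)*(c + 1)^2*(c + 6)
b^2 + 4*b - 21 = (b - 3)*(b + 7)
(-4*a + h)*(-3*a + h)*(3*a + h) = 36*a^3 - 9*a^2*h - 4*a*h^2 + h^3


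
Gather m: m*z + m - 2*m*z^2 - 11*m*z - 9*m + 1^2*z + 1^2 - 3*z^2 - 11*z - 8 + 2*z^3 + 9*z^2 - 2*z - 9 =m*(-2*z^2 - 10*z - 8) + 2*z^3 + 6*z^2 - 12*z - 16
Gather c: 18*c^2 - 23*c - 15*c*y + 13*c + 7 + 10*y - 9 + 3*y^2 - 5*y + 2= 18*c^2 + c*(-15*y - 10) + 3*y^2 + 5*y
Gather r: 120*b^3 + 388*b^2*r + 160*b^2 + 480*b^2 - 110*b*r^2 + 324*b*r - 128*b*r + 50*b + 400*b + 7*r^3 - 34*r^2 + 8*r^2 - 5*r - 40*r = 120*b^3 + 640*b^2 + 450*b + 7*r^3 + r^2*(-110*b - 26) + r*(388*b^2 + 196*b - 45)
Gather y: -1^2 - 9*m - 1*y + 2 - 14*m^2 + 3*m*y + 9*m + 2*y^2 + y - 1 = -14*m^2 + 3*m*y + 2*y^2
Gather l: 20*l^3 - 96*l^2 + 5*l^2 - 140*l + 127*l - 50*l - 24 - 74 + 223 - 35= 20*l^3 - 91*l^2 - 63*l + 90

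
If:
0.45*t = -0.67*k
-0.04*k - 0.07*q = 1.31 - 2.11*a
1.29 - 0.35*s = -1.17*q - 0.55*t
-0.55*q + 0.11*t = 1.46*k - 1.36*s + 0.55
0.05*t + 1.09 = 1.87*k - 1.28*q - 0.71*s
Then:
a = 0.61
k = 0.47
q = -0.55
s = 0.75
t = -0.70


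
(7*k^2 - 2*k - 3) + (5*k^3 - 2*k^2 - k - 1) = 5*k^3 + 5*k^2 - 3*k - 4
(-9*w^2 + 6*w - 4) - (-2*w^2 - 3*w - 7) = -7*w^2 + 9*w + 3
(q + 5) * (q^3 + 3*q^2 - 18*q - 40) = q^4 + 8*q^3 - 3*q^2 - 130*q - 200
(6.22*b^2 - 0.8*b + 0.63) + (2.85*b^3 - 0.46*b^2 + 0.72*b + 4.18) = 2.85*b^3 + 5.76*b^2 - 0.0800000000000001*b + 4.81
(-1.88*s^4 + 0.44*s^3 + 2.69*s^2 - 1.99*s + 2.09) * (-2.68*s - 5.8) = 5.0384*s^5 + 9.7248*s^4 - 9.7612*s^3 - 10.2688*s^2 + 5.9408*s - 12.122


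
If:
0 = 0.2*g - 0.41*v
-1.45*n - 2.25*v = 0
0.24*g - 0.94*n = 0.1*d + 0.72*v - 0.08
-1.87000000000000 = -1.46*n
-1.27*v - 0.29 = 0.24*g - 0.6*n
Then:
No Solution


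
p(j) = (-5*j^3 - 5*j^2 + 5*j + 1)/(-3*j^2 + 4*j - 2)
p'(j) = (6*j - 4)*(-5*j^3 - 5*j^2 + 5*j + 1)/(-3*j^2 + 4*j - 2)^2 + (-15*j^2 - 10*j + 5)/(-3*j^2 + 4*j - 2) = (15*j^4 - 40*j^3 + 25*j^2 + 26*j - 14)/(9*j^4 - 24*j^3 + 28*j^2 - 16*j + 4)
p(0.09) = -0.84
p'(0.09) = -4.15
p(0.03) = -0.61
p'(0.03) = -3.72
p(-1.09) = 0.39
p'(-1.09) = 0.61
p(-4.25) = -3.73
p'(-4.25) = 1.55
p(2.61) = 9.08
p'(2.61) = 1.45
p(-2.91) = -1.72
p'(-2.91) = 1.43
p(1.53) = 7.22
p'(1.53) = 2.76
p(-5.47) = -5.65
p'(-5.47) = 1.59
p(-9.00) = -11.37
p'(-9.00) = 1.64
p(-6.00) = -6.50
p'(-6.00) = 1.60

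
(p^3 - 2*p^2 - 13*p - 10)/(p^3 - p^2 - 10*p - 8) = (p - 5)/(p - 4)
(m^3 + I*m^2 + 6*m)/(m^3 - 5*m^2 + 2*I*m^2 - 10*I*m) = (m^2 + I*m + 6)/(m^2 + m*(-5 + 2*I) - 10*I)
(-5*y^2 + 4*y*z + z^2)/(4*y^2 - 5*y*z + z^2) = (-5*y - z)/(4*y - z)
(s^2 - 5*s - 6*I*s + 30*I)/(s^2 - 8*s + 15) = (s - 6*I)/(s - 3)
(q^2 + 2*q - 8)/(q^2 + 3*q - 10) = (q + 4)/(q + 5)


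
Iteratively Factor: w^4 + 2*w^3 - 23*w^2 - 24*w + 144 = (w - 3)*(w^3 + 5*w^2 - 8*w - 48) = (w - 3)*(w + 4)*(w^2 + w - 12) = (w - 3)^2*(w + 4)*(w + 4)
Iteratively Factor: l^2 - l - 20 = (l + 4)*(l - 5)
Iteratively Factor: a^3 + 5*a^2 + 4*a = (a)*(a^2 + 5*a + 4) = a*(a + 1)*(a + 4)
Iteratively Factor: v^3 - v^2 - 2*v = (v - 2)*(v^2 + v) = v*(v - 2)*(v + 1)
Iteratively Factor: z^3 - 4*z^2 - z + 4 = (z - 1)*(z^2 - 3*z - 4) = (z - 4)*(z - 1)*(z + 1)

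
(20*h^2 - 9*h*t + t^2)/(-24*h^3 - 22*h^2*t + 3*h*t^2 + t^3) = (-5*h + t)/(6*h^2 + 7*h*t + t^2)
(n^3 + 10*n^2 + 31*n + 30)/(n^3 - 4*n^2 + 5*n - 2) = (n^3 + 10*n^2 + 31*n + 30)/(n^3 - 4*n^2 + 5*n - 2)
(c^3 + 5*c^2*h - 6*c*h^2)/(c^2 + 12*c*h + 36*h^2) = c*(c - h)/(c + 6*h)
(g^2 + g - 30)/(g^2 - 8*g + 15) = (g + 6)/(g - 3)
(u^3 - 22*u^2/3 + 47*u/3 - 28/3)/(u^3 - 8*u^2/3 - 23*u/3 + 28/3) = (3*u - 7)/(3*u + 7)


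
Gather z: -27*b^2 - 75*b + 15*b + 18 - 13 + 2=-27*b^2 - 60*b + 7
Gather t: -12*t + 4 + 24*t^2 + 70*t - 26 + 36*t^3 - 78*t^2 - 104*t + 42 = 36*t^3 - 54*t^2 - 46*t + 20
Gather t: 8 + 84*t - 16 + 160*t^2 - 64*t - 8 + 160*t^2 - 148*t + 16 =320*t^2 - 128*t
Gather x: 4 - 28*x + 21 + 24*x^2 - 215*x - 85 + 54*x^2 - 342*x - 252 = 78*x^2 - 585*x - 312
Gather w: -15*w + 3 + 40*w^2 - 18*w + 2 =40*w^2 - 33*w + 5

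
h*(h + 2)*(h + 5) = h^3 + 7*h^2 + 10*h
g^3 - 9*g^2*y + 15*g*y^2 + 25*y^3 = (g - 5*y)^2*(g + y)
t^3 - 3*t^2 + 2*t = t*(t - 2)*(t - 1)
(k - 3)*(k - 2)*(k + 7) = k^3 + 2*k^2 - 29*k + 42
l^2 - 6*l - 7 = (l - 7)*(l + 1)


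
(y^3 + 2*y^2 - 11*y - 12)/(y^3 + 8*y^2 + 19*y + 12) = (y - 3)/(y + 3)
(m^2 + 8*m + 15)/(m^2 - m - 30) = (m + 3)/(m - 6)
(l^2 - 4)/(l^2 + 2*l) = (l - 2)/l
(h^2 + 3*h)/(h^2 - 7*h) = (h + 3)/(h - 7)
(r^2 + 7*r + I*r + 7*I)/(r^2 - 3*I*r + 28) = (r^2 + r*(7 + I) + 7*I)/(r^2 - 3*I*r + 28)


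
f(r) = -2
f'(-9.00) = 0.00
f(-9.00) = -2.00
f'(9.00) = 0.00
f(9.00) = -2.00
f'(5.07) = 0.00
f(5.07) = -2.00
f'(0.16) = 0.00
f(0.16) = -2.00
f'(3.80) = 0.00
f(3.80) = -2.00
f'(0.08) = 0.00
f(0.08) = -2.00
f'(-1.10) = 0.00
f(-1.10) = -2.00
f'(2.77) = 0.00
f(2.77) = -2.00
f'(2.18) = 0.00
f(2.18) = -2.00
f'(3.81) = 0.00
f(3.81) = -2.00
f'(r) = 0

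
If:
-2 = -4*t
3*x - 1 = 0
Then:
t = 1/2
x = 1/3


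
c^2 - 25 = (c - 5)*(c + 5)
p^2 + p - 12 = (p - 3)*(p + 4)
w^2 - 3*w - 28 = (w - 7)*(w + 4)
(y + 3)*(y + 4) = y^2 + 7*y + 12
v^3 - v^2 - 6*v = v*(v - 3)*(v + 2)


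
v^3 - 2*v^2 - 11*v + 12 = (v - 4)*(v - 1)*(v + 3)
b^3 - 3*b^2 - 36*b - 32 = (b - 8)*(b + 1)*(b + 4)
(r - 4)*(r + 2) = r^2 - 2*r - 8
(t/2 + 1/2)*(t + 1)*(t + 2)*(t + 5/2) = t^4/2 + 13*t^3/4 + 15*t^2/2 + 29*t/4 + 5/2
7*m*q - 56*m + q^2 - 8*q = (7*m + q)*(q - 8)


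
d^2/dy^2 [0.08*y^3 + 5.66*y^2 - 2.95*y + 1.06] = 0.48*y + 11.32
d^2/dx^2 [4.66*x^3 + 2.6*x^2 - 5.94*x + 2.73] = 27.96*x + 5.2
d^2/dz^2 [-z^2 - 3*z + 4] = -2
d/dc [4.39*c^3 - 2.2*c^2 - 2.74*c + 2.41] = 13.17*c^2 - 4.4*c - 2.74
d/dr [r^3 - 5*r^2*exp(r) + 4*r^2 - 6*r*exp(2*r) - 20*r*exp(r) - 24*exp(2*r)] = -5*r^2*exp(r) + 3*r^2 - 12*r*exp(2*r) - 30*r*exp(r) + 8*r - 54*exp(2*r) - 20*exp(r)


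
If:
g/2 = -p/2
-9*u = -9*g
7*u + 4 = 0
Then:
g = -4/7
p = 4/7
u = -4/7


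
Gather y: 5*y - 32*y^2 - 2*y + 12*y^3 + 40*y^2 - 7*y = 12*y^3 + 8*y^2 - 4*y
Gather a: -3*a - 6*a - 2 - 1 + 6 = 3 - 9*a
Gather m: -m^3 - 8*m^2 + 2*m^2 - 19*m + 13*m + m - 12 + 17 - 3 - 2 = -m^3 - 6*m^2 - 5*m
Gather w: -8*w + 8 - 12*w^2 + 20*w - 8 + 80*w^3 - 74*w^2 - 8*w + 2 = 80*w^3 - 86*w^2 + 4*w + 2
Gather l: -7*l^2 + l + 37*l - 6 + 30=-7*l^2 + 38*l + 24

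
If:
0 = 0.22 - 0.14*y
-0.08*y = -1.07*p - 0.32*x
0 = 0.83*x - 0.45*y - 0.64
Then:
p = -0.37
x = 1.62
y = 1.57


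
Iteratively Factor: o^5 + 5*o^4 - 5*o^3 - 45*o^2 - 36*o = (o - 3)*(o^4 + 8*o^3 + 19*o^2 + 12*o) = (o - 3)*(o + 4)*(o^3 + 4*o^2 + 3*o) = (o - 3)*(o + 3)*(o + 4)*(o^2 + o) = (o - 3)*(o + 1)*(o + 3)*(o + 4)*(o)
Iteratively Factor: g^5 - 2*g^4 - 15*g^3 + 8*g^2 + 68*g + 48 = (g - 3)*(g^4 + g^3 - 12*g^2 - 28*g - 16) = (g - 4)*(g - 3)*(g^3 + 5*g^2 + 8*g + 4) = (g - 4)*(g - 3)*(g + 2)*(g^2 + 3*g + 2) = (g - 4)*(g - 3)*(g + 1)*(g + 2)*(g + 2)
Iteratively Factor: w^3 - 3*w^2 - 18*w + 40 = (w - 2)*(w^2 - w - 20) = (w - 5)*(w - 2)*(w + 4)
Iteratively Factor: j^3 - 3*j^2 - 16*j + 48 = (j + 4)*(j^2 - 7*j + 12) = (j - 4)*(j + 4)*(j - 3)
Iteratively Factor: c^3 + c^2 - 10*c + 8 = (c - 1)*(c^2 + 2*c - 8) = (c - 1)*(c + 4)*(c - 2)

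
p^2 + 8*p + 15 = (p + 3)*(p + 5)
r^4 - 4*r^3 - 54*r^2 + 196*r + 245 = (r - 7)*(r - 5)*(r + 1)*(r + 7)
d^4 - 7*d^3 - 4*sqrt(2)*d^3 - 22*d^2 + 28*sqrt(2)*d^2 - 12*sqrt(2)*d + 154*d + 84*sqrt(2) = (d - 7)*(d - 6*sqrt(2))*(d + sqrt(2))^2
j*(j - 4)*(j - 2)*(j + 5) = j^4 - j^3 - 22*j^2 + 40*j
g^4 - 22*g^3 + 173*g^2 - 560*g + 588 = (g - 7)^2*(g - 6)*(g - 2)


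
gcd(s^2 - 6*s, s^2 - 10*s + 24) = s - 6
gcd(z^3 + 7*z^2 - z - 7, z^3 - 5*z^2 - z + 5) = z^2 - 1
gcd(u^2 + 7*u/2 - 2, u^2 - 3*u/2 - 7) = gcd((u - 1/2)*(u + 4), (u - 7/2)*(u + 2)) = 1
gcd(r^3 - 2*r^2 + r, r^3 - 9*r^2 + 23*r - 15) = r - 1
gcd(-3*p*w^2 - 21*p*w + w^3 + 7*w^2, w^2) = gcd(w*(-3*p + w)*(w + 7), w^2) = w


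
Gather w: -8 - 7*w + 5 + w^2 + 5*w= w^2 - 2*w - 3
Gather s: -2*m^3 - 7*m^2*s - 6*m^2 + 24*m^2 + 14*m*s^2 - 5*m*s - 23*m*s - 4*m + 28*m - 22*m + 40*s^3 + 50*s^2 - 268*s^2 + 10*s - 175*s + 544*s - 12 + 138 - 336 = -2*m^3 + 18*m^2 + 2*m + 40*s^3 + s^2*(14*m - 218) + s*(-7*m^2 - 28*m + 379) - 210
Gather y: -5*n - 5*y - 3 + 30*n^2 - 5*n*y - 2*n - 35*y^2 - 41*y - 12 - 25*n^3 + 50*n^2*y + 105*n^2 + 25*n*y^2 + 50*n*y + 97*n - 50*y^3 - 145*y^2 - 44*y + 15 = -25*n^3 + 135*n^2 + 90*n - 50*y^3 + y^2*(25*n - 180) + y*(50*n^2 + 45*n - 90)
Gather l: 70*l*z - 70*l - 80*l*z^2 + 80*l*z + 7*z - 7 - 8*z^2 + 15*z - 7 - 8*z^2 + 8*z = l*(-80*z^2 + 150*z - 70) - 16*z^2 + 30*z - 14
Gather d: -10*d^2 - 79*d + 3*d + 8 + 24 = -10*d^2 - 76*d + 32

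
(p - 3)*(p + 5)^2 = p^3 + 7*p^2 - 5*p - 75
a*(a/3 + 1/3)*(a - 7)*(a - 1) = a^4/3 - 7*a^3/3 - a^2/3 + 7*a/3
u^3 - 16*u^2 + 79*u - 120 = (u - 8)*(u - 5)*(u - 3)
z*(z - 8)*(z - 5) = z^3 - 13*z^2 + 40*z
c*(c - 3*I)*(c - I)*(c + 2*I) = c^4 - 2*I*c^3 + 5*c^2 - 6*I*c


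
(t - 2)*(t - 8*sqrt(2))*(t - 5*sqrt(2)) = t^3 - 13*sqrt(2)*t^2 - 2*t^2 + 26*sqrt(2)*t + 80*t - 160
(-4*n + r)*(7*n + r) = -28*n^2 + 3*n*r + r^2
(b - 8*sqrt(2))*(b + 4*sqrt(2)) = b^2 - 4*sqrt(2)*b - 64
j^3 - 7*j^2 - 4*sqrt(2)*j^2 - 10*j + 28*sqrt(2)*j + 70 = (j - 7)*(j - 5*sqrt(2))*(j + sqrt(2))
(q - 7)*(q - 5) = q^2 - 12*q + 35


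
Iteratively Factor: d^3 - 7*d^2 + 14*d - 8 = (d - 4)*(d^2 - 3*d + 2) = (d - 4)*(d - 1)*(d - 2)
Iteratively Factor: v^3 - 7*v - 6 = (v - 3)*(v^2 + 3*v + 2) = (v - 3)*(v + 1)*(v + 2)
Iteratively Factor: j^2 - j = (j - 1)*(j)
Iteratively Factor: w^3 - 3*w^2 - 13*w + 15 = (w - 5)*(w^2 + 2*w - 3) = (w - 5)*(w - 1)*(w + 3)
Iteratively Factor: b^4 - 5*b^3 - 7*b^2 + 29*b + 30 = (b - 5)*(b^3 - 7*b - 6) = (b - 5)*(b + 1)*(b^2 - b - 6) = (b - 5)*(b + 1)*(b + 2)*(b - 3)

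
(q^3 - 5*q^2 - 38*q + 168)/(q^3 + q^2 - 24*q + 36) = (q^2 - 11*q + 28)/(q^2 - 5*q + 6)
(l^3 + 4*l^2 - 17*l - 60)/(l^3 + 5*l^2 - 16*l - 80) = (l + 3)/(l + 4)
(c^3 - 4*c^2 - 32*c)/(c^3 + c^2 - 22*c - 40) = c*(c - 8)/(c^2 - 3*c - 10)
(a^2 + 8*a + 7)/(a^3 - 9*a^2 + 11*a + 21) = (a + 7)/(a^2 - 10*a + 21)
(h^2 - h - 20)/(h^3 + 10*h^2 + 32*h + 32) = (h - 5)/(h^2 + 6*h + 8)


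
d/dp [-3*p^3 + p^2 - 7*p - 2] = -9*p^2 + 2*p - 7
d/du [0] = 0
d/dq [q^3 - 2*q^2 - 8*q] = 3*q^2 - 4*q - 8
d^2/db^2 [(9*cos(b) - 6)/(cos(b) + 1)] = 15*(cos(b) - 2)/(cos(b) + 1)^2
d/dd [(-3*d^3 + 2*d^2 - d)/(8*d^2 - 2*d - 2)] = (-12*d^4 + 6*d^3 + 11*d^2 - 4*d + 1)/(2*(16*d^4 - 8*d^3 - 7*d^2 + 2*d + 1))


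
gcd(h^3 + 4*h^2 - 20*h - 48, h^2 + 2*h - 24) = h^2 + 2*h - 24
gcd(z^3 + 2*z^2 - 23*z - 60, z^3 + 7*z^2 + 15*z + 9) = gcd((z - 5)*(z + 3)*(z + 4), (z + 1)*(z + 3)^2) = z + 3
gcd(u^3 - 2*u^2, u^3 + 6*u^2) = u^2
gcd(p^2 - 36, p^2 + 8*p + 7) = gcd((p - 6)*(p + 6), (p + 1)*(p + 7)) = 1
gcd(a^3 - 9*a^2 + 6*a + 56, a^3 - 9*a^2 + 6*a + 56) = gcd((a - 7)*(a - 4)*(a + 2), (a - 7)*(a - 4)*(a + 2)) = a^3 - 9*a^2 + 6*a + 56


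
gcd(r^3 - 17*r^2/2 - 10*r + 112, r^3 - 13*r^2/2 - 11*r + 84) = r^2 - r/2 - 14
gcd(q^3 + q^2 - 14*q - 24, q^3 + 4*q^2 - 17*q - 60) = q^2 - q - 12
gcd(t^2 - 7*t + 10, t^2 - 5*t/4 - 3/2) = t - 2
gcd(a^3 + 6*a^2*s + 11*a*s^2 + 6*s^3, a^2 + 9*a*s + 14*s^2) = a + 2*s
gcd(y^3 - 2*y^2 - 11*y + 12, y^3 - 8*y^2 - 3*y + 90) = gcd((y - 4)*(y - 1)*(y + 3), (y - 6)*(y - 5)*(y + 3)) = y + 3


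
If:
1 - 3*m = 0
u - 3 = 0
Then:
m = 1/3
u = 3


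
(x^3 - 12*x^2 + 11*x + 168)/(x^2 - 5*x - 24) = x - 7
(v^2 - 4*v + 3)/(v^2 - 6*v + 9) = (v - 1)/(v - 3)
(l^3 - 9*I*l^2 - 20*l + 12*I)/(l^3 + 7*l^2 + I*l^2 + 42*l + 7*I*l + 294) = (l^2 - 3*I*l - 2)/(l^2 + 7*l*(1 + I) + 49*I)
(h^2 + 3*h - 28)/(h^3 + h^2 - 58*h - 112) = (h - 4)/(h^2 - 6*h - 16)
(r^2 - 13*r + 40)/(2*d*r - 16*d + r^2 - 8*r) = (r - 5)/(2*d + r)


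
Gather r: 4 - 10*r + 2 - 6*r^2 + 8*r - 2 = -6*r^2 - 2*r + 4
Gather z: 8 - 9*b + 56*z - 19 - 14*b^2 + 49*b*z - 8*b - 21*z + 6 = -14*b^2 - 17*b + z*(49*b + 35) - 5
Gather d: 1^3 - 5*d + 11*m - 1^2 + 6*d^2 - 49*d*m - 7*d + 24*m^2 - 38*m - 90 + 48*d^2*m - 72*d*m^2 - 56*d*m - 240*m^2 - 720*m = d^2*(48*m + 6) + d*(-72*m^2 - 105*m - 12) - 216*m^2 - 747*m - 90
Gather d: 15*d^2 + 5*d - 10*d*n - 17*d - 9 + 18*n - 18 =15*d^2 + d*(-10*n - 12) + 18*n - 27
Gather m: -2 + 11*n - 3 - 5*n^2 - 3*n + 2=-5*n^2 + 8*n - 3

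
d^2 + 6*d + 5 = (d + 1)*(d + 5)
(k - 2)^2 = k^2 - 4*k + 4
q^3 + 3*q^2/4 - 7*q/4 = q*(q - 1)*(q + 7/4)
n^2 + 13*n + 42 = (n + 6)*(n + 7)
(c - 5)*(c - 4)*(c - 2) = c^3 - 11*c^2 + 38*c - 40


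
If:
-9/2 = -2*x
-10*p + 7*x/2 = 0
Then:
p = 63/80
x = 9/4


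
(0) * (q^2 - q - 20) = 0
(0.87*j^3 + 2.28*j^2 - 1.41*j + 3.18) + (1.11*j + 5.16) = 0.87*j^3 + 2.28*j^2 - 0.3*j + 8.34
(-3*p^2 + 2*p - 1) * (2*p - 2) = -6*p^3 + 10*p^2 - 6*p + 2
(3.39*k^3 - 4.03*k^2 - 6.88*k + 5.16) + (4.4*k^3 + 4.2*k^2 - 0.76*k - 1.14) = 7.79*k^3 + 0.17*k^2 - 7.64*k + 4.02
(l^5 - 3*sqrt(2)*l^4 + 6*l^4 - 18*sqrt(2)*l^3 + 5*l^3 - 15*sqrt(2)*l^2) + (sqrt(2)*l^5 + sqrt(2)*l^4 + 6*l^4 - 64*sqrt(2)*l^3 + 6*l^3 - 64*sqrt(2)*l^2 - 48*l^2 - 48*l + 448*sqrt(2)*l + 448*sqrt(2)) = l^5 + sqrt(2)*l^5 - 2*sqrt(2)*l^4 + 12*l^4 - 82*sqrt(2)*l^3 + 11*l^3 - 79*sqrt(2)*l^2 - 48*l^2 - 48*l + 448*sqrt(2)*l + 448*sqrt(2)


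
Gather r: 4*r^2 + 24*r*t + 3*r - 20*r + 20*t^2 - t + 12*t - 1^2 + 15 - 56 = 4*r^2 + r*(24*t - 17) + 20*t^2 + 11*t - 42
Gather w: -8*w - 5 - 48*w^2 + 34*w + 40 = -48*w^2 + 26*w + 35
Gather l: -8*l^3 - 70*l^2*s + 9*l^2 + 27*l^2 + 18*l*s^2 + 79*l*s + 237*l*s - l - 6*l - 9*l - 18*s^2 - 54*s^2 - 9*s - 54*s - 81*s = -8*l^3 + l^2*(36 - 70*s) + l*(18*s^2 + 316*s - 16) - 72*s^2 - 144*s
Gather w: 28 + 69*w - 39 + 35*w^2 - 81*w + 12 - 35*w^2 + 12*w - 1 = 0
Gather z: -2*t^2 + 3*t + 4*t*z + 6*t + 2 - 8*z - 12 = -2*t^2 + 9*t + z*(4*t - 8) - 10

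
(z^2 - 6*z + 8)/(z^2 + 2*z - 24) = (z - 2)/(z + 6)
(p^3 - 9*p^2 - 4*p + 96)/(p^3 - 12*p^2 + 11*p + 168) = (p - 4)/(p - 7)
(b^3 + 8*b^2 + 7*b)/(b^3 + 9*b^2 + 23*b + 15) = b*(b + 7)/(b^2 + 8*b + 15)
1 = 1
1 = 1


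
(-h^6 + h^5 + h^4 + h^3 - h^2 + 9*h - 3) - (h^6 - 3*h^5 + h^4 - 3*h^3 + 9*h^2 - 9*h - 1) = -2*h^6 + 4*h^5 + 4*h^3 - 10*h^2 + 18*h - 2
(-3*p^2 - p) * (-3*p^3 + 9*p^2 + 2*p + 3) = 9*p^5 - 24*p^4 - 15*p^3 - 11*p^2 - 3*p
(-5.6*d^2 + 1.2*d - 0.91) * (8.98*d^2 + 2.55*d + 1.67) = -50.288*d^4 - 3.504*d^3 - 14.4638*d^2 - 0.3165*d - 1.5197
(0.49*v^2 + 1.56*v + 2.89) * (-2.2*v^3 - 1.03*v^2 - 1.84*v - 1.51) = -1.078*v^5 - 3.9367*v^4 - 8.8664*v^3 - 6.587*v^2 - 7.6732*v - 4.3639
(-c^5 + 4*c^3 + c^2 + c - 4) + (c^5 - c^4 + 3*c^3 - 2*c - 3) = -c^4 + 7*c^3 + c^2 - c - 7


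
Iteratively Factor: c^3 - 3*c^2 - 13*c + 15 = (c - 1)*(c^2 - 2*c - 15) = (c - 1)*(c + 3)*(c - 5)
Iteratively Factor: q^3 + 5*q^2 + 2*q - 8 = (q + 4)*(q^2 + q - 2) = (q - 1)*(q + 4)*(q + 2)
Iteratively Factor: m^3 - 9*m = (m + 3)*(m^2 - 3*m) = (m - 3)*(m + 3)*(m)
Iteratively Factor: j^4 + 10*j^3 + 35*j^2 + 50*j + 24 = (j + 1)*(j^3 + 9*j^2 + 26*j + 24) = (j + 1)*(j + 4)*(j^2 + 5*j + 6) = (j + 1)*(j + 2)*(j + 4)*(j + 3)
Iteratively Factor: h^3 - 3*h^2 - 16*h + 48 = (h + 4)*(h^2 - 7*h + 12) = (h - 3)*(h + 4)*(h - 4)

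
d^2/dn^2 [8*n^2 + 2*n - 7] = 16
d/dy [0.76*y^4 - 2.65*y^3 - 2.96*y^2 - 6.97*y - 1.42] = 3.04*y^3 - 7.95*y^2 - 5.92*y - 6.97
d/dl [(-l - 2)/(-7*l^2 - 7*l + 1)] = (7*l^2 + 7*l - 7*(l + 2)*(2*l + 1) - 1)/(7*l^2 + 7*l - 1)^2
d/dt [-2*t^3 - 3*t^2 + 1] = 6*t*(-t - 1)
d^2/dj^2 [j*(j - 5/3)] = 2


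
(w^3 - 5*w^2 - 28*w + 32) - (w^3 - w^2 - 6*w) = -4*w^2 - 22*w + 32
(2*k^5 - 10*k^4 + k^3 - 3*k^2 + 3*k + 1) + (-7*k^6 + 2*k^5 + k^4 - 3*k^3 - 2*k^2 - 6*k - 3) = -7*k^6 + 4*k^5 - 9*k^4 - 2*k^3 - 5*k^2 - 3*k - 2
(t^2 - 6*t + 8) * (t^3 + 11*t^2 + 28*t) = t^5 + 5*t^4 - 30*t^3 - 80*t^2 + 224*t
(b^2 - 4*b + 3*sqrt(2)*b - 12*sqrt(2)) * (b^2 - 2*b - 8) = b^4 - 6*b^3 + 3*sqrt(2)*b^3 - 18*sqrt(2)*b^2 + 32*b + 96*sqrt(2)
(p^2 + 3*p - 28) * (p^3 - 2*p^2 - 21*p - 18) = p^5 + p^4 - 55*p^3 - 25*p^2 + 534*p + 504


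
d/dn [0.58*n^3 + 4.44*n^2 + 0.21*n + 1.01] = 1.74*n^2 + 8.88*n + 0.21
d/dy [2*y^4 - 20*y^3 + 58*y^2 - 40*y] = 8*y^3 - 60*y^2 + 116*y - 40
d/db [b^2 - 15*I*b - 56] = 2*b - 15*I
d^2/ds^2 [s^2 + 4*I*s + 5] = 2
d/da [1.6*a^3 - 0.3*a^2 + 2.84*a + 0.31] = 4.8*a^2 - 0.6*a + 2.84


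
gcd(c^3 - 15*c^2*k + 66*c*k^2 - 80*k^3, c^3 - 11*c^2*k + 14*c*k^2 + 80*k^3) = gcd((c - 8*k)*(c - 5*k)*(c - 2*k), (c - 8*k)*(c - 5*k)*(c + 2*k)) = c^2 - 13*c*k + 40*k^2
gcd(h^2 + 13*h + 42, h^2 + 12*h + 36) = h + 6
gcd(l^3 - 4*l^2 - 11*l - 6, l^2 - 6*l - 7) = l + 1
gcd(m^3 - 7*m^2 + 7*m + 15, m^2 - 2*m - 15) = m - 5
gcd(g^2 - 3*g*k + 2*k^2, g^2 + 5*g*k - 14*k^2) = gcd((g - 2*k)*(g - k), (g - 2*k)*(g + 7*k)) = g - 2*k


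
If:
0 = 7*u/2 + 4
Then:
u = -8/7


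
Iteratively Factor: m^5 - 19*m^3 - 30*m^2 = (m - 5)*(m^4 + 5*m^3 + 6*m^2) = (m - 5)*(m + 3)*(m^3 + 2*m^2) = m*(m - 5)*(m + 3)*(m^2 + 2*m) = m^2*(m - 5)*(m + 3)*(m + 2)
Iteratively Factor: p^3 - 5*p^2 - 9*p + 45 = (p + 3)*(p^2 - 8*p + 15) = (p - 3)*(p + 3)*(p - 5)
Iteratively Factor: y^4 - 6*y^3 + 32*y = (y - 4)*(y^3 - 2*y^2 - 8*y) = y*(y - 4)*(y^2 - 2*y - 8) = y*(y - 4)*(y + 2)*(y - 4)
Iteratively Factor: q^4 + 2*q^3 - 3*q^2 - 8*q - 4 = (q + 2)*(q^3 - 3*q - 2) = (q - 2)*(q + 2)*(q^2 + 2*q + 1) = (q - 2)*(q + 1)*(q + 2)*(q + 1)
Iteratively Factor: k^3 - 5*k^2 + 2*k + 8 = (k + 1)*(k^2 - 6*k + 8) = (k - 4)*(k + 1)*(k - 2)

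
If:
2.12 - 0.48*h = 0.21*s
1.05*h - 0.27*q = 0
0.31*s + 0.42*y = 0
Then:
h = 0.592741935483871*y + 4.41666666666667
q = 2.30510752688172*y + 17.1759259259259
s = -1.35483870967742*y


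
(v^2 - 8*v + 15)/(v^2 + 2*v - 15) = (v - 5)/(v + 5)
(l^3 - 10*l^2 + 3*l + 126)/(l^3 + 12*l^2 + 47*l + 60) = (l^2 - 13*l + 42)/(l^2 + 9*l + 20)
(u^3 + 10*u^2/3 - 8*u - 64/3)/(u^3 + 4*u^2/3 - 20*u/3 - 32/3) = (u + 4)/(u + 2)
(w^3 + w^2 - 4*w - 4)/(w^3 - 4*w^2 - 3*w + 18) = (w^2 - w - 2)/(w^2 - 6*w + 9)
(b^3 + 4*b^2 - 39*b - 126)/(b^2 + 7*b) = b - 3 - 18/b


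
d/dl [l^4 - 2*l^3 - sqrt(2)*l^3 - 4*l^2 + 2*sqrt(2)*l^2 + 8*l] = 4*l^3 - 6*l^2 - 3*sqrt(2)*l^2 - 8*l + 4*sqrt(2)*l + 8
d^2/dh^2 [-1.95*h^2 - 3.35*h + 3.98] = -3.90000000000000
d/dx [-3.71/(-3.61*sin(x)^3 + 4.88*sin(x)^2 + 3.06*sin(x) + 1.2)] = (-40.1793*sin(x)^2 + 36.2096*sin(x) + 11.3526)*cos(x)/(-3.61*sin(x)^3 + 4.88*sin(x)^2 + 3.06*sin(x) + 1.2)^2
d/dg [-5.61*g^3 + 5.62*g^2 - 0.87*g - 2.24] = -16.83*g^2 + 11.24*g - 0.87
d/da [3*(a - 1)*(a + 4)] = 6*a + 9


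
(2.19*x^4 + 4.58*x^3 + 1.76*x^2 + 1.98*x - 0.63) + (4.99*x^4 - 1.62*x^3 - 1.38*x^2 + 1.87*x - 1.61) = 7.18*x^4 + 2.96*x^3 + 0.38*x^2 + 3.85*x - 2.24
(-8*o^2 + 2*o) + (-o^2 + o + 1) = -9*o^2 + 3*o + 1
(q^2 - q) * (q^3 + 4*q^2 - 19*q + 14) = q^5 + 3*q^4 - 23*q^3 + 33*q^2 - 14*q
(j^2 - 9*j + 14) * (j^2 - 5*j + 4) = j^4 - 14*j^3 + 63*j^2 - 106*j + 56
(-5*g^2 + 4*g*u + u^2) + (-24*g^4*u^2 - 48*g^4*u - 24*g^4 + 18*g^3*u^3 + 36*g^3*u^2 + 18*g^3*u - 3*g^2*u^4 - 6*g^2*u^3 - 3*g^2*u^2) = -24*g^4*u^2 - 48*g^4*u - 24*g^4 + 18*g^3*u^3 + 36*g^3*u^2 + 18*g^3*u - 3*g^2*u^4 - 6*g^2*u^3 - 3*g^2*u^2 - 5*g^2 + 4*g*u + u^2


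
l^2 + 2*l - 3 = (l - 1)*(l + 3)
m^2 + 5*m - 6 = (m - 1)*(m + 6)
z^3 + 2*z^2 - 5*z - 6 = (z - 2)*(z + 1)*(z + 3)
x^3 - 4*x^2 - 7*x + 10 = (x - 5)*(x - 1)*(x + 2)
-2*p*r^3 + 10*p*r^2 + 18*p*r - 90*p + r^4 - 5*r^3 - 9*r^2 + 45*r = (-2*p + r)*(r - 5)*(r - 3)*(r + 3)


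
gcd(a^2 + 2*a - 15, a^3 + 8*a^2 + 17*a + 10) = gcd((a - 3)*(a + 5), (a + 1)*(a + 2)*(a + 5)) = a + 5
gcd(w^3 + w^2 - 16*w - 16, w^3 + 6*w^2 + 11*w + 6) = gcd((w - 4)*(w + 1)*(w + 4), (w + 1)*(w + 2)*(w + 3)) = w + 1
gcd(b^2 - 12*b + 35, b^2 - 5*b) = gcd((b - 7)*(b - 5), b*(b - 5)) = b - 5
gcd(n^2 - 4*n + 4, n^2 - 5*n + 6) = n - 2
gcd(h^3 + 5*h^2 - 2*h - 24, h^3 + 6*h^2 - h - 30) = h^2 + h - 6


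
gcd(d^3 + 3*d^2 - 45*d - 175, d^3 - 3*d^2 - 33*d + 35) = d^2 - 2*d - 35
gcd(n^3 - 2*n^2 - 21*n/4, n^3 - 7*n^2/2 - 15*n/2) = n^2 + 3*n/2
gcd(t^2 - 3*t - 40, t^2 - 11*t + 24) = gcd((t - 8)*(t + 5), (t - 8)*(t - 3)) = t - 8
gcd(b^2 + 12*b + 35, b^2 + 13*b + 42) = b + 7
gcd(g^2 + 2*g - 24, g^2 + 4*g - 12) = g + 6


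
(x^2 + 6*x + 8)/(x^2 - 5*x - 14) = (x + 4)/(x - 7)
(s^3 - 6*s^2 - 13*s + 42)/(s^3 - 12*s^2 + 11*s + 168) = (s - 2)/(s - 8)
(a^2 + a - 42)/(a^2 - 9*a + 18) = (a + 7)/(a - 3)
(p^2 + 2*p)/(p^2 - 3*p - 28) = p*(p + 2)/(p^2 - 3*p - 28)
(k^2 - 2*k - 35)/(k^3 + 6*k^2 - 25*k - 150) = (k - 7)/(k^2 + k - 30)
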